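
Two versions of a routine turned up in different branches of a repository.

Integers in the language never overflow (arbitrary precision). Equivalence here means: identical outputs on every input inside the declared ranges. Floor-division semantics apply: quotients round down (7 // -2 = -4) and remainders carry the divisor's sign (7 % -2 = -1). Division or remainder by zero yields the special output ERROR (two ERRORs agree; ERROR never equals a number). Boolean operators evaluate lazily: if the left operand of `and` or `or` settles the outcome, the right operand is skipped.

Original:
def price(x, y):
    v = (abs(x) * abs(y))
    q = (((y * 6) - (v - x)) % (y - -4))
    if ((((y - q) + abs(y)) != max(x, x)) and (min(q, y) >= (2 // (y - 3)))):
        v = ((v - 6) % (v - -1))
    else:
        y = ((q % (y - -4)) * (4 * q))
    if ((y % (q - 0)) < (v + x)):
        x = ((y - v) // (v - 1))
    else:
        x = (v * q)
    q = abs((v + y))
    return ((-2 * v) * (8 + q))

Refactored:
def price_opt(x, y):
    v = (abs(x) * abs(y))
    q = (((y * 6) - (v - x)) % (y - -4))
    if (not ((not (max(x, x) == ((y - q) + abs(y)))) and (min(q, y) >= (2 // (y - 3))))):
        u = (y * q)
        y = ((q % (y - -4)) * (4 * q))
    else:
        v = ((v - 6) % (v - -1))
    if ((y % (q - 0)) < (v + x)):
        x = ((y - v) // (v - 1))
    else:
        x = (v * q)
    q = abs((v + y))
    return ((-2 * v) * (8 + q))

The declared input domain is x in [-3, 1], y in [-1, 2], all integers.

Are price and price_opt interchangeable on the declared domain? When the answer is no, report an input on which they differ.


Differences: comparison usage differs, arithmetic usage differs, boolean connective usage differs, local variable names differ, statement counts differ — yet all 20 inputs agree.
verdict: equivalent


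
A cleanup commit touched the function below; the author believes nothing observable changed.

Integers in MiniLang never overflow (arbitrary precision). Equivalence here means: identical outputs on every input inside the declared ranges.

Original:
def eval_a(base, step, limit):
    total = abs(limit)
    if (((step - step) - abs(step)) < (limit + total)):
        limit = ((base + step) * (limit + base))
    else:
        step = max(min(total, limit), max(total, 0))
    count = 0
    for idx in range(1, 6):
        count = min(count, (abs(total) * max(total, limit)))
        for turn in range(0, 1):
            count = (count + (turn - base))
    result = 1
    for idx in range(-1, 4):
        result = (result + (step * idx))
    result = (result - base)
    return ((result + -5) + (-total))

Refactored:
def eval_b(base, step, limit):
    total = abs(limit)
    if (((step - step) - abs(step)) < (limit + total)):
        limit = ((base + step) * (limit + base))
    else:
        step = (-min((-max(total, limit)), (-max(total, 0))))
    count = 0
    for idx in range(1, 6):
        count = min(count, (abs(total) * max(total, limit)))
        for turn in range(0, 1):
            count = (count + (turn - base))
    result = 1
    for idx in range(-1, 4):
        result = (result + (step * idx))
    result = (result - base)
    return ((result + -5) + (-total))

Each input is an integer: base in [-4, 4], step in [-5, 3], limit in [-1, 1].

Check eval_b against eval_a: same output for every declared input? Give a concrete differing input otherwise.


Equivalent. The one real change (`min(total, limit)` became `max(total, limit)`) has no effect anywhere in the declared ranges.
Checked all 243 inputs in the declared domain: the outputs agree on every one.
As a probe, take base=-4, step=-1, limit=0: eval_a runs total := 0 | (((step - step) - abs(step)) < (limit + total)): true | limit := 20 | count := 0 | iter idx=1: | count := 0 | iter turn=0: | count := 4 | iter idx=2: | count := 0 | iter turn=0: | count := 4 | iter idx=3: | count := 0 | iter turn=0: | count := 4 | iter idx=4: | count := 0 | iter turn=0: | count := 4 | iter idx=5: | count := 0 | iter turn=0: | count := 4 | result := 1 | iter idx=-1: | result := 2 | iter idx=0: | result := 2 | iter idx=1: | result := 1 | iter idx=2: | result := -1 | iter idx=3: | result := -4 | result := 0 | result -5; eval_b runs total := 0 | (((step - step) - abs(step)) < (limit + total)): true | limit := 20 | count := 0 | iter idx=1: | count := 0 | iter turn=0: | count := 4 | iter idx=2: | count := 0 | iter turn=0: | count := 4 | iter idx=3: | count := 0 | iter turn=0: | count := 4 | iter idx=4: | count := 0 | iter turn=0: | count := 4 | iter idx=5: | count := 0 | iter turn=0: | count := 4 | result := 1 | iter idx=-1: | result := 2 | iter idx=0: | result := 2 | iter idx=1: | result := 1 | iter idx=2: | result := -1 | iter idx=3: | result := -4 | result := 0 | result -5; both end at -5.
verdict: equivalent


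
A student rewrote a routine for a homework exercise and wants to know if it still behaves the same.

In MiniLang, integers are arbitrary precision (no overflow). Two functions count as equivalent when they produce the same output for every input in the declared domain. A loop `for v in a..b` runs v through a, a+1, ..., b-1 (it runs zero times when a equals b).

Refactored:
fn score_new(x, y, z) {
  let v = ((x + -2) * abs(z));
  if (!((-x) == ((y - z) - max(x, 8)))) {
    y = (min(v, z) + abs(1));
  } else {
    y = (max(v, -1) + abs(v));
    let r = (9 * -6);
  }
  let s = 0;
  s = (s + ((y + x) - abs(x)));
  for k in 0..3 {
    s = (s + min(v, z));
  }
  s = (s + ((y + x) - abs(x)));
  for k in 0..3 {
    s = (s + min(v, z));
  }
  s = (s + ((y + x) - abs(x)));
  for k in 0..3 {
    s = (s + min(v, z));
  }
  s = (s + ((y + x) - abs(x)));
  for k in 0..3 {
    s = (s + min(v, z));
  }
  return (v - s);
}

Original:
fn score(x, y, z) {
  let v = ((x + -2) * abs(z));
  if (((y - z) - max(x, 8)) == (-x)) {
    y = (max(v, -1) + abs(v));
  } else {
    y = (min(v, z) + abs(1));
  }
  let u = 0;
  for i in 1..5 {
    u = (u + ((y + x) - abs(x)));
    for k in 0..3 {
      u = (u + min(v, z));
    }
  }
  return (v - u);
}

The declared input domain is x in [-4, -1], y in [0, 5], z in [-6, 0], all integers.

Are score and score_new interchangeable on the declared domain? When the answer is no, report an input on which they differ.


The two are interchangeable: arithmetic usage differs, loop structure differs, boolean connective usage differs, local variable names differ, constant usage differs, statement counts differ, min/max/abs usage differs, and every declared input agrees.
As a probe, take x=-3, y=3, z=-5: score runs v := -25 | (((y - z) - max(x, 8)) == (-x)): false | y := -24 | u := 0 | iter i=1: | u := -30 | iter k=0: | u := -55 | iter k=1: | u := -80 | iter k=2: | u := -105 | iter i=2: | u := -135 | iter k=0: | u := -160 | iter k=1: | u := -185 | iter k=2: | u := -210 | iter i=3: | u := -240 | iter k=0: | u := -265 | iter k=1: | u := -290 | iter k=2: | u := -315 | iter i=4: | u := -345 | iter k=0: | u := -370 | iter k=1: | u := -395 | iter k=2: | u := -420 | result 395; score_new runs v := -25 | (!((-x) == ((y - z) - max(x, 8)))): true | y := -24 | s := 0 | s := -30 | iter k=0: | s := -55 | iter k=1: | s := -80 | iter k=2: | s := -105 | s := -135 | iter k=0: | s := -160 | iter k=1: | s := -185 | iter k=2: | s := -210 | s := -240 | iter k=0: | s := -265 | iter k=1: | s := -290 | iter k=2: | s := -315 | s := -345 | iter k=0: | s := -370 | iter k=1: | s := -395 | iter k=2: | s := -420 | result 395; both end at 395.
Every one of the 168 inputs gives matching results.
verdict: equivalent


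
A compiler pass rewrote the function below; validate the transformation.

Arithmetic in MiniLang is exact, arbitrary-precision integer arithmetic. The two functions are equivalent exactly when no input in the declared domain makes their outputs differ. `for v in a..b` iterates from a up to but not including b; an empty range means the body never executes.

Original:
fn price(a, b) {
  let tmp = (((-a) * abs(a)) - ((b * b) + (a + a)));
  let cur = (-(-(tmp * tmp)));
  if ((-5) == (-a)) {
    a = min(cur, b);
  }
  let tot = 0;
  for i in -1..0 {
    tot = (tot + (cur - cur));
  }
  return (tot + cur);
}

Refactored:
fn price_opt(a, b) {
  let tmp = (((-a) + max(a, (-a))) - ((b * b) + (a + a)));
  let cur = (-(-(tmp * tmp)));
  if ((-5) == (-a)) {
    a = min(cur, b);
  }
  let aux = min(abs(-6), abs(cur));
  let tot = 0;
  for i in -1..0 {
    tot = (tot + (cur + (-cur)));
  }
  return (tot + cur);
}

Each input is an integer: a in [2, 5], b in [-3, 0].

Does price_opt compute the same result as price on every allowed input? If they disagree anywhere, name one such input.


Run the pair on a=2, b=-3.
price: tmp becomes -17; next cur becomes 289; next ((-5) == (-a)) evaluates to false; next tot becomes 0; next at i=-1:; next tot becomes 0; next final value 289
price_opt: tmp becomes -13; next cur becomes 169; next ((-5) == (-a)) evaluates to false; next aux becomes 6; next tot becomes 0; next at i=-1:; next tot becomes 0; next final value 169
289 and 169 differ, so these are not the same function on this domain.
verdict: not equivalent; witness: a=2, b=-3


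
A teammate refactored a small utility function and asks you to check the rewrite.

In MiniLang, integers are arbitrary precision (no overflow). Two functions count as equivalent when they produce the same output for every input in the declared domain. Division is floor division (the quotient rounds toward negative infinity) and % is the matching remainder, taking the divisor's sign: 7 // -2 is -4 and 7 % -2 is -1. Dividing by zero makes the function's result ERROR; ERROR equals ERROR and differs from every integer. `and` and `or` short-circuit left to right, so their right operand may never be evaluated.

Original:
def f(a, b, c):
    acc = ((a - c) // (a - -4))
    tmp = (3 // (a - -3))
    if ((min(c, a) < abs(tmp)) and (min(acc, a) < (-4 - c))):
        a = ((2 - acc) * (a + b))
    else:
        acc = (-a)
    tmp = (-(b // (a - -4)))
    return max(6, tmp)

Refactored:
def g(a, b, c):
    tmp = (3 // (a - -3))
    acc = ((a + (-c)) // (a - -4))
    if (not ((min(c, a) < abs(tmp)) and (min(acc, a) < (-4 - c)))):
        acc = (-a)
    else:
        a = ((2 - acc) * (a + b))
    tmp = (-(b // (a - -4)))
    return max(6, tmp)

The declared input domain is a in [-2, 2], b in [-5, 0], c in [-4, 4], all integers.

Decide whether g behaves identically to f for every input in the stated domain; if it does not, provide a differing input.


Changes here: arithmetic usage differs, boolean connective usage differs; the full 270-point sweep finds no disagreement.
verdict: equivalent


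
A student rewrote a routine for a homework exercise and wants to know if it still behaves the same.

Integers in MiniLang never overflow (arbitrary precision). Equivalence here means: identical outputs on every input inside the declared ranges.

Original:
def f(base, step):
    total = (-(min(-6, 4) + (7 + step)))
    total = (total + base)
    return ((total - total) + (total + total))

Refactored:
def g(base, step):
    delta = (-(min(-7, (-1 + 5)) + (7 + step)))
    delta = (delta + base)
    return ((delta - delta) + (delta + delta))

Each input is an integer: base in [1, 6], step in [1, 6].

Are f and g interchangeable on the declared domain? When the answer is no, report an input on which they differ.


Consider the input base=1, step=1.
f: total becomes -2; next total becomes -1; next final value -2
g: delta becomes -1; next delta becomes 0; next final value 0
-2 != 0, so the rewrite changes behavior.
verdict: not equivalent; witness: base=1, step=1


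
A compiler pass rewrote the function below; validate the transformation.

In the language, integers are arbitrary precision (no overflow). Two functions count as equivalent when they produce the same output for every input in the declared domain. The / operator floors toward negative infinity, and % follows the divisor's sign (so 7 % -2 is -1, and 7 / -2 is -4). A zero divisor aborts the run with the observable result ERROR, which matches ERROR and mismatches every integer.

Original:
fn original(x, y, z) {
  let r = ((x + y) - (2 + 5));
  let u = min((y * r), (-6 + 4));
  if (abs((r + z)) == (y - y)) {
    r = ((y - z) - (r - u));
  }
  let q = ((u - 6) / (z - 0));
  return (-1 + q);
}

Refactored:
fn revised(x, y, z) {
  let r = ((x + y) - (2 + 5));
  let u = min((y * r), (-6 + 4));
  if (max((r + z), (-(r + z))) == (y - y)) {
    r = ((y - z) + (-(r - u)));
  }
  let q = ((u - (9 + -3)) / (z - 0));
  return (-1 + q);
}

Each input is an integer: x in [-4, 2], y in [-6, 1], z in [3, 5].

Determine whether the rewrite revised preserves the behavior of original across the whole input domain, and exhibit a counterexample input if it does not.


Although min/max/abs usage differs; constant usage differs; arithmetic usage differs, 168/168 inputs agree.
verdict: equivalent


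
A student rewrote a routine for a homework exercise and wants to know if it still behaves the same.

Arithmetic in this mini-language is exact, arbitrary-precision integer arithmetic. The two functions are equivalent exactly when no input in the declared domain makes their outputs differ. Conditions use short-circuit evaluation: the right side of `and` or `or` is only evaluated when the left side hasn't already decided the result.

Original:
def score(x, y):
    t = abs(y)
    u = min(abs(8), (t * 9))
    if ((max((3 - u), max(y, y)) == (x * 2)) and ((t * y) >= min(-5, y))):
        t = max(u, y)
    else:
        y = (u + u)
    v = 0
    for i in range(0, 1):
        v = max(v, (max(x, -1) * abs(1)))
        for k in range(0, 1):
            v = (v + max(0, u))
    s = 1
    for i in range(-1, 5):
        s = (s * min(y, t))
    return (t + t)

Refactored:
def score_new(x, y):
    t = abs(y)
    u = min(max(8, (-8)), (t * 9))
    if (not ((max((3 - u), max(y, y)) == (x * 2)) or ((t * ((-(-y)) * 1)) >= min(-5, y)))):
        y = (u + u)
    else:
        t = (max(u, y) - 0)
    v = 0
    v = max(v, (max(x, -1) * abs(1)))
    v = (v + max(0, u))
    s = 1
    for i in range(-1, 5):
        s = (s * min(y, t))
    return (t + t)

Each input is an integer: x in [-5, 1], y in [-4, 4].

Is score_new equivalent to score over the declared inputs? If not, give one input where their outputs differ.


Run the pair on x=-5, y=-2.
score: t=2, then u=8, then ((max((3 - u), max(y, y)) == (x * 2)) and ((t * y) >= min(-5, y))) is false, then y=16, then v=0, then (i=0), then v=0, then (k=0), then v=8, then s=1, then (i=-1), then s=2, then (i=0), then s=4, then (i=1), then s=8, then (i=2), then s=16, then (i=3), then s=32, then (i=4), then s=64, then returns 4
score_new: t=2, then u=8, then (not ((max((3 - u), max(y, y)) == (x * 2)) or ((t * ((-(-y)) * 1)) >= min(-5, y)))) is false, then t=8, then v=0, then v=0, then v=8, then s=1, then (i=-1), then s=-2, then (i=0), then s=4, then (i=1), then s=-8, then (i=2), then s=16, then (i=3), then s=-32, then (i=4), then s=64, then returns 16
4 vs 16 — the two versions disagree here.
verdict: not equivalent; witness: x=-5, y=-2


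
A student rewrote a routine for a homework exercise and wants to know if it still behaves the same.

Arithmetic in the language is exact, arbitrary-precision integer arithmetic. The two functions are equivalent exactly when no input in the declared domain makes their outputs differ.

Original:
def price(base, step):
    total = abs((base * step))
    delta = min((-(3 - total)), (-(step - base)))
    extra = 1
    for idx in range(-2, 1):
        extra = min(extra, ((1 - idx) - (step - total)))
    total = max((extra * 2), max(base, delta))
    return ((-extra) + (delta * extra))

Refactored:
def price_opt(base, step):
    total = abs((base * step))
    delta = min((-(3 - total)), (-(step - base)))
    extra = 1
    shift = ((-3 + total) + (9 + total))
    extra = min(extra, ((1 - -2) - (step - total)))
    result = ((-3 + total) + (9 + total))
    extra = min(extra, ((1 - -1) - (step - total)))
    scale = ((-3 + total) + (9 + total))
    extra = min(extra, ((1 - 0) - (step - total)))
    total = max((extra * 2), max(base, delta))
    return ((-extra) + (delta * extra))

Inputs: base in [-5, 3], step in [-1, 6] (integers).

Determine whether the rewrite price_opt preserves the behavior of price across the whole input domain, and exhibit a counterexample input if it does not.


Equivalent — the differences include constant usage differs; and arithmetic usage differs; and local variable names differ; and loop structure differs; and min/max/abs usage differs; and statement counts differ, yet no declared input distinguishes the two.
As a probe, take base=3, step=2: price runs total = 6; delta = 1; extra = 1; [idx=-2]; extra = 1; [idx=-1]; extra = 1; [idx=0]; extra = 1; total = 3; return 0; price_opt runs total = 6; delta = 1; extra = 1; shift = 18; extra = 1; result = 18; extra = 1; scale = 18; extra = 1; total = 3; return 0; both end at 0.
Sweeping the whole domain (72 inputs) finds no disagreement.
verdict: equivalent


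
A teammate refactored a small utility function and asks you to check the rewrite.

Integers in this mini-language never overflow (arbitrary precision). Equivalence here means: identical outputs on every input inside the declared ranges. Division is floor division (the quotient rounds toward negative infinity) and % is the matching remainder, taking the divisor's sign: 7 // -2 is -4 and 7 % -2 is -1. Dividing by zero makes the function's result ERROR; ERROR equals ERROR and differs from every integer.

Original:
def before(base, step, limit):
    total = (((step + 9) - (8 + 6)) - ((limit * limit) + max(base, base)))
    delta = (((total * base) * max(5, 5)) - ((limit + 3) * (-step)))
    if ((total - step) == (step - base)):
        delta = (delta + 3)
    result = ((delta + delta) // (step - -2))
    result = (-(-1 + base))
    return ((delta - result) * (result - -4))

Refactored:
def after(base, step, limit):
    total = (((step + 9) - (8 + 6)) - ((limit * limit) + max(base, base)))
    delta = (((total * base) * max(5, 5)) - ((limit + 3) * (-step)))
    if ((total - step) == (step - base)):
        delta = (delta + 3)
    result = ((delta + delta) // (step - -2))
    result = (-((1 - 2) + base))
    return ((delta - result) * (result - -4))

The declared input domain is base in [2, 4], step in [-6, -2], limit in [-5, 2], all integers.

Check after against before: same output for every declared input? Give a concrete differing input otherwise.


Side by side, the visible changes include: arithmetic usage differs, constant usage differs.
Spot check at base=4, step=-5, limit=-2 — before: total=-18, then delta=-365, then ((total - step) == (step - base)) is false, then result=243, then result=-3, then returns -362. after: total=-18, then delta=-365, then ((total - step) == (step - base)) is false, then result=243, then result=-3, then returns -362. Both give -362.
Across all 120 domain points the two functions coincide.
verdict: equivalent


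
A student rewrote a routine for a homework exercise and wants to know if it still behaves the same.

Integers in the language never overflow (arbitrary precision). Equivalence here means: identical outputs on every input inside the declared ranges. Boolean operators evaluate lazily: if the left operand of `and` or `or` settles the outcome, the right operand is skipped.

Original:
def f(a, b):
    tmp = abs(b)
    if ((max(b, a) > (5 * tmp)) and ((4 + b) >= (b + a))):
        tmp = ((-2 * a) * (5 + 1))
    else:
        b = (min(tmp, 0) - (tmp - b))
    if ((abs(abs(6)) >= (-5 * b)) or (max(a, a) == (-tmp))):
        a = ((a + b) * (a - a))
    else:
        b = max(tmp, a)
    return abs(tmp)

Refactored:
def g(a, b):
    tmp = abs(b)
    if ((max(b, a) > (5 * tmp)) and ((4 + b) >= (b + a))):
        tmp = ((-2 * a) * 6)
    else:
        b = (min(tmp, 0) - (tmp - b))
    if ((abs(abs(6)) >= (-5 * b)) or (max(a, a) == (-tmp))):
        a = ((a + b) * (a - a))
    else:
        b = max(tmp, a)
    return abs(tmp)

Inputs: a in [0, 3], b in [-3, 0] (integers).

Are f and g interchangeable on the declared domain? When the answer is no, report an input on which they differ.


Side by side, the visible changes include: constant usage differs; also arithmetic usage differs.
One worked example (a=1, b=-1) — f: tmp := 1 | ((max(b, a) > (5 * tmp)) and ((4 + b) >= (b + a))): false | b := -2 | ((abs(abs(6)) >= (-5 * b)) or (max(a, a) == (-tmp))): false | b := 1 | result 1; g: tmp := 1 | ((max(b, a) > (5 * tmp)) and ((4 + b) >= (b + a))): false | b := -2 | ((abs(abs(6)) >= (-5 * b)) or (max(a, a) == (-tmp))): false | b := 1 | result 1; agreement on 1.
Checked all 16 inputs in the declared domain: the outputs agree on every one.
verdict: equivalent


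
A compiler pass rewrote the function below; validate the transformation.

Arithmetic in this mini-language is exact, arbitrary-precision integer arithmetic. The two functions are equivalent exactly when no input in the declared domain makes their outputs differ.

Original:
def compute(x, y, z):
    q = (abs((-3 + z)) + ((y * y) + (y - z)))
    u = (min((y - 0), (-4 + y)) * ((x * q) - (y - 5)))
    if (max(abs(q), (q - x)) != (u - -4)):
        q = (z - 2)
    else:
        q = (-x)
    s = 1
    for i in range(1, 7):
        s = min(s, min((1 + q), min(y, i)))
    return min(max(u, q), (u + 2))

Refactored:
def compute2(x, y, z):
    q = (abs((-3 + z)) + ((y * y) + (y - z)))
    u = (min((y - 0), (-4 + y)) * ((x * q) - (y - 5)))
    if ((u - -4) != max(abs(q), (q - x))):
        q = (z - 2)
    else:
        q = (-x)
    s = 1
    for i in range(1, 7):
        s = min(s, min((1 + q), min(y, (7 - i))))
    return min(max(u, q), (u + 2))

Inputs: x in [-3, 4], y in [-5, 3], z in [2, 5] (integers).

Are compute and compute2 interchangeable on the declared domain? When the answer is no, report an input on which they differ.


Although arithmetic usage differs, plus constant usage differs, 288/288 inputs agree.
verdict: equivalent


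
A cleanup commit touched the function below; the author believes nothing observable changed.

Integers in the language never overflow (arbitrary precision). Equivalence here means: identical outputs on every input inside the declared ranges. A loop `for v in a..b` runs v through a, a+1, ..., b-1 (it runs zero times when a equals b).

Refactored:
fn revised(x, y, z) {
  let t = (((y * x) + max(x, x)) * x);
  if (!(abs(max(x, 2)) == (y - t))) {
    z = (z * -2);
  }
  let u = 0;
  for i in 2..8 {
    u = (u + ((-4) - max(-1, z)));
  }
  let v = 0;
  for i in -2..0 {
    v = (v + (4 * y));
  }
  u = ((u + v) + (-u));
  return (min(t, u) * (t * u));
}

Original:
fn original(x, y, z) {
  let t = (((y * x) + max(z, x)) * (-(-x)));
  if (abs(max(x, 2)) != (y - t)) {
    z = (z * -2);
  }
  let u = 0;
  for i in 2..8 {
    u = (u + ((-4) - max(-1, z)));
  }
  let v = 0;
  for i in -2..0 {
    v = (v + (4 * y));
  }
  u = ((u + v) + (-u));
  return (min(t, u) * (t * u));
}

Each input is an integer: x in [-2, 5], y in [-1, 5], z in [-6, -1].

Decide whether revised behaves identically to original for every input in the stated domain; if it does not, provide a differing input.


Input x=-2, y=-1, z=-1: -128 from original versus 0 from revised.
verdict: not equivalent; witness: x=-2, y=-1, z=-1


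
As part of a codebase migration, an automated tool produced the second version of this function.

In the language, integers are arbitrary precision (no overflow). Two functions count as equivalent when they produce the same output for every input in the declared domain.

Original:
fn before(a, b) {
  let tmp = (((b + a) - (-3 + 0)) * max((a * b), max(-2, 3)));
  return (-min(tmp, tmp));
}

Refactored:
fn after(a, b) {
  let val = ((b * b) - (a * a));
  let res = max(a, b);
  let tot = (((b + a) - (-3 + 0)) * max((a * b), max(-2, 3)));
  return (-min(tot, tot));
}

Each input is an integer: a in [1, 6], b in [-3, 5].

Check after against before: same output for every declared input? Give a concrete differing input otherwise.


Behavior is preserved: although arithmetic usage differs, and min/max/abs usage differs, and statement counts differ, and local variable names differ, the outputs never diverge.
Tracing a=1, b=4: before: tmp=32, then returns -32 | after: val=15, then res=4, then tot=32, then returns -32 — matching result -32.
Sweeping the whole domain (54 inputs) finds no disagreement.
verdict: equivalent


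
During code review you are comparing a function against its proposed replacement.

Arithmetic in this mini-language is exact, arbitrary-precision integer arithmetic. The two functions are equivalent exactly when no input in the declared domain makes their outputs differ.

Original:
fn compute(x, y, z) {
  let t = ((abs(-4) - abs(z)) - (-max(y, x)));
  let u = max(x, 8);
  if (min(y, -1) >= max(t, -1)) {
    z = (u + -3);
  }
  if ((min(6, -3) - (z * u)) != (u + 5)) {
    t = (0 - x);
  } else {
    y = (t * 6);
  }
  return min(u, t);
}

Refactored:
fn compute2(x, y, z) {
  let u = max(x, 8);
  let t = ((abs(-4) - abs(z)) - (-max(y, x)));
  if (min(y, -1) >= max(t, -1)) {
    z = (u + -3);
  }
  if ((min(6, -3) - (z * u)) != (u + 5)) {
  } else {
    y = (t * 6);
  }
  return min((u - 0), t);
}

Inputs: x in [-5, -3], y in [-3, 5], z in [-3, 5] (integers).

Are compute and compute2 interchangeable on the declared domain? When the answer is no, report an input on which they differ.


These are not equivalent — on x=-5, y=-3, z=-3 the outputs split (5 vs -2).
compute: t = -2; u = 8; (min(y, -1) >= max(t, -1)) -> false; ((min(6, -3) - (z * u)) != (u + 5)) -> true; t = 5; return 5
compute2: u = 8; t = -2; (min(y, -1) >= max(t, -1)) -> false; ((min(6, -3) - (z * u)) != (u + 5)) -> true; return -2
verdict: not equivalent; witness: x=-5, y=-3, z=-3


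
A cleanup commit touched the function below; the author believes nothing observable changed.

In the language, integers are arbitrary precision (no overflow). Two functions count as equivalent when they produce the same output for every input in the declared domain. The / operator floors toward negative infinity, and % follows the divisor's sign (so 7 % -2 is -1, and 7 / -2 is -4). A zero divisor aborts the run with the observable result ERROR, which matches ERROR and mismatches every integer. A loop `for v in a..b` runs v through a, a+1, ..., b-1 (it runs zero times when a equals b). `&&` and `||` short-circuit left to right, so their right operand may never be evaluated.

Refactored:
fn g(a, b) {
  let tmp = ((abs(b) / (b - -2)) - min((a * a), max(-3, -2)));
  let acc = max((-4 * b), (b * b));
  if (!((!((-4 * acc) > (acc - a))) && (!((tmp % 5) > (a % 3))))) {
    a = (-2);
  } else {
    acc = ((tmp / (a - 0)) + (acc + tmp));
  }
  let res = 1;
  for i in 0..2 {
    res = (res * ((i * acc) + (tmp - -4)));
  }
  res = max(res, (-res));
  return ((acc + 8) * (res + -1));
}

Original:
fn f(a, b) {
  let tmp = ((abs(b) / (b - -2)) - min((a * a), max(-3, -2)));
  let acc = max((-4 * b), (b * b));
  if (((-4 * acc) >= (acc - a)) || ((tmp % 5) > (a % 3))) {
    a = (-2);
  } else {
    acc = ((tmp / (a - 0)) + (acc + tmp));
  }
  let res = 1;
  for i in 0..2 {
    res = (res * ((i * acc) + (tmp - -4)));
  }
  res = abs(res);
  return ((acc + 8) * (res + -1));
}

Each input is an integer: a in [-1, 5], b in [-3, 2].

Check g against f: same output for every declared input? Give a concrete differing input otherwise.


Evaluate both at a=5, b=1.
f: tmp=2, then acc=1, then (((-4 * acc) >= (acc - a)) || ((tmp % 5) > (a % 3))) is true, then a=-2, then res=1, then (i=0), then res=6, then (i=1), then res=42, then res=42, then returns 369
g: tmp=2, then acc=1, then (!((!((-4 * acc) > (acc - a))) && (!((tmp % 5) > (a % 3))))) is false, then acc=3, then res=1, then (i=0), then res=6, then (i=1), then res=54, then res=54, then returns 583
369 != 583, so the rewrite changes behavior.
verdict: not equivalent; witness: a=5, b=1


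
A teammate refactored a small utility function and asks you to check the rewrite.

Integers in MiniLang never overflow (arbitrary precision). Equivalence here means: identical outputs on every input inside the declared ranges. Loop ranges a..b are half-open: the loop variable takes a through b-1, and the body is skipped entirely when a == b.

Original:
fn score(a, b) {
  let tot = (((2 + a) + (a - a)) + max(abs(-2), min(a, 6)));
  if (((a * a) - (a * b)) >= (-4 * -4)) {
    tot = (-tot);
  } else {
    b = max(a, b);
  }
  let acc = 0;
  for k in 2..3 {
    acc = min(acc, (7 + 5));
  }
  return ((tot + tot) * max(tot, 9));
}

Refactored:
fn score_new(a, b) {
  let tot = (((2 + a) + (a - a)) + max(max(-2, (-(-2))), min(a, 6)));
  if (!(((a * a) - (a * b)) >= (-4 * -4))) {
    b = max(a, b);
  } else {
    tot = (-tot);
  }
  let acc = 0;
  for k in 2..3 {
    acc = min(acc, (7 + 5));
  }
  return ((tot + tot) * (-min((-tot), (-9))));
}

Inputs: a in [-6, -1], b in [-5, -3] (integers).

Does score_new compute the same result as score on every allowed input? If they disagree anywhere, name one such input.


Equivalent — the differences include boolean connective usage differs; min/max/abs usage differs; constant usage differs, yet no declared input distinguishes the two.
Tracing a=-5, b=-5: score: tot = -1; (((a * a) - (a * b)) >= (-4 * -4)) -> false; b = -5; acc = 0; [k=2]; acc = 0; return -18 | score_new: tot = -1; (!(((a * a) - (a * b)) >= (-4 * -4))) -> true; b = -5; acc = 0; [k=2]; acc = 0; return -18 — matching result -18.
Sweeping the whole domain (18 inputs) finds no disagreement.
verdict: equivalent


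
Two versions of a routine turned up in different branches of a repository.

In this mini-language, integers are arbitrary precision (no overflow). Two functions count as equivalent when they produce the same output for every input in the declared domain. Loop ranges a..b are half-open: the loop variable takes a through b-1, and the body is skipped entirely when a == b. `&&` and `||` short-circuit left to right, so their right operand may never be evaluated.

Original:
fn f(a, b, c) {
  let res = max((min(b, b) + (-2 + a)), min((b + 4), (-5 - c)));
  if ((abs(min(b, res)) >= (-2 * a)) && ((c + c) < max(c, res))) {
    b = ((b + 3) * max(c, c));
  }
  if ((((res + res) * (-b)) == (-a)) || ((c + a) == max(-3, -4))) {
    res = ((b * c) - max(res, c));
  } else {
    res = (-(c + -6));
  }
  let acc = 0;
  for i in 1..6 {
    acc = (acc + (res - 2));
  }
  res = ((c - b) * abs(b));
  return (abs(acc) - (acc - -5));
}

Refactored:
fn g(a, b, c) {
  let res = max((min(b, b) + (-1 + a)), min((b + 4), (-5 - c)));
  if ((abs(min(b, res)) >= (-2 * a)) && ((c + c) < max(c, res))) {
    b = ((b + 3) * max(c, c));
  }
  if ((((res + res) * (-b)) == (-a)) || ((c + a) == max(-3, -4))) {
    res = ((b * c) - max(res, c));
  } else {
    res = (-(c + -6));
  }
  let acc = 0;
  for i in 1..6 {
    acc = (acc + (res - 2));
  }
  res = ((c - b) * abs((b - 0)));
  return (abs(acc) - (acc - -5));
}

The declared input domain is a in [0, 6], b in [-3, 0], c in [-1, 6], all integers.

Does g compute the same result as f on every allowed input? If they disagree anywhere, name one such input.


The rewrite breaks on a=2, b=-1, c=0, where the results are 15 and -5.
f: res := -1 | ((abs(min(b, res)) >= (-2 * a)) && ((c + c) < max(c, res))): false | ((((res + res) * (-b)) == (-a)) || ((c + a) == max(-3, -4))): true | res := 0 | acc := 0 | iter i=1: | acc := -2 | iter i=2: | acc := -4 | iter i=3: | acc := -6 | iter i=4: | acc := -8 | iter i=5: | acc := -10 | res := 1 | result 15
g: res := 0 | ((abs(min(b, res)) >= (-2 * a)) && ((c + c) < max(c, res))): false | ((((res + res) * (-b)) == (-a)) || ((c + a) == max(-3, -4))): false | res := 6 | acc := 0 | iter i=1: | acc := 4 | iter i=2: | acc := 8 | iter i=3: | acc := 12 | iter i=4: | acc := 16 | iter i=5: | acc := 20 | res := 1 | result -5
verdict: not equivalent; witness: a=2, b=-1, c=0


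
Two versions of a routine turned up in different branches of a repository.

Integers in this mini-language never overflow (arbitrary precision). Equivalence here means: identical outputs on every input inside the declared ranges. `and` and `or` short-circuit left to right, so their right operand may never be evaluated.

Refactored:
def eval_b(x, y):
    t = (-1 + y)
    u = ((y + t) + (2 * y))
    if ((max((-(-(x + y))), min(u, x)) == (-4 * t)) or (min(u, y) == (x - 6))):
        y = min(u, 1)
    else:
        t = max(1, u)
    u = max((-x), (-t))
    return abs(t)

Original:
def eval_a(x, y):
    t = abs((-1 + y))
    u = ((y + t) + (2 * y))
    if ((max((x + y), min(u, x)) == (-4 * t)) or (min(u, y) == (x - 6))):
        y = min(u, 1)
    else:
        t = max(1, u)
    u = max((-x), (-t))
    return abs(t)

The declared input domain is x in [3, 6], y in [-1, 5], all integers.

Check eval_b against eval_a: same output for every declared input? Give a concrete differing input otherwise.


Take x=5, y=-1.
eval_a: t=2, then u=-1, then ((max((x + y), min(u, x)) == (-4 * t)) or (min(u, y) == (x - 6))) is true, then y=-1, then u=-2, then returns 2
eval_b: t=-2, then u=-5, then ((max((-(-(x + y))), min(u, x)) == (-4 * t)) or (min(u, y) == (x - 6))) is false, then t=1, then u=-1, then returns 1
2 against 1: the behavior changed.
verdict: not equivalent; witness: x=5, y=-1


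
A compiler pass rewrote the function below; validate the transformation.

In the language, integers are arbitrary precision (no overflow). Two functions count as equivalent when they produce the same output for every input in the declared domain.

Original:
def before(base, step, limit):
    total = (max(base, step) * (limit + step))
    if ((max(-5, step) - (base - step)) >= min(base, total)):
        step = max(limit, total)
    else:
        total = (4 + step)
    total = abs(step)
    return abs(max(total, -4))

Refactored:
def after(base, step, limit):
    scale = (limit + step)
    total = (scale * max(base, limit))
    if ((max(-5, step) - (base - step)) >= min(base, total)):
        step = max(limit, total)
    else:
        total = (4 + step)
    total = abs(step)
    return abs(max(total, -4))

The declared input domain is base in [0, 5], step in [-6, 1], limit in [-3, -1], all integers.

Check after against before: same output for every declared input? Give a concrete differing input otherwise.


Not equivalent: base=0, step=1, limit=-3 separates them (2 vs 0).
before: total := -2 | ((max(-5, step) - (base - step)) >= min(base, total)): true | step := -2 | total := 2 | result 2
after: scale := -2 | total := 0 | ((max(-5, step) - (base - step)) >= min(base, total)): true | step := 0 | total := 0 | result 0
verdict: not equivalent; witness: base=0, step=1, limit=-3


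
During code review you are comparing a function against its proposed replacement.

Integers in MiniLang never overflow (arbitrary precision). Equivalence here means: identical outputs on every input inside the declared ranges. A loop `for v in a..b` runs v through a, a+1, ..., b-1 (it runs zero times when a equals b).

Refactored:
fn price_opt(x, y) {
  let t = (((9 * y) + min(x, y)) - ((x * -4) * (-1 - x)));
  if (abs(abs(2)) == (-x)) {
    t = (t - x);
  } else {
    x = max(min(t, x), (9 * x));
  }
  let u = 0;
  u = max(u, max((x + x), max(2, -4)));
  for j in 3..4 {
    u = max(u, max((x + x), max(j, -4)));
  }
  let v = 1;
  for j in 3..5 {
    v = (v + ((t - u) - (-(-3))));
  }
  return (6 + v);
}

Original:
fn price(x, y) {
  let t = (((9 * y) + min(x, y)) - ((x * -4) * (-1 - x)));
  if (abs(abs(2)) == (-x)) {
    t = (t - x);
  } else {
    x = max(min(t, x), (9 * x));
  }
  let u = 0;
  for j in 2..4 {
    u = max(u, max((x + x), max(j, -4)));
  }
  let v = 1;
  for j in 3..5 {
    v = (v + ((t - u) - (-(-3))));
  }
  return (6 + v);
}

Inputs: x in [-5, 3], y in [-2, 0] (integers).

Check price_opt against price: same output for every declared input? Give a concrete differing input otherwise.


Although loop structure differs; and arithmetic usage differs; and min/max/abs usage differs; and statement counts differ; and constant usage differs, 27/27 inputs agree.
verdict: equivalent


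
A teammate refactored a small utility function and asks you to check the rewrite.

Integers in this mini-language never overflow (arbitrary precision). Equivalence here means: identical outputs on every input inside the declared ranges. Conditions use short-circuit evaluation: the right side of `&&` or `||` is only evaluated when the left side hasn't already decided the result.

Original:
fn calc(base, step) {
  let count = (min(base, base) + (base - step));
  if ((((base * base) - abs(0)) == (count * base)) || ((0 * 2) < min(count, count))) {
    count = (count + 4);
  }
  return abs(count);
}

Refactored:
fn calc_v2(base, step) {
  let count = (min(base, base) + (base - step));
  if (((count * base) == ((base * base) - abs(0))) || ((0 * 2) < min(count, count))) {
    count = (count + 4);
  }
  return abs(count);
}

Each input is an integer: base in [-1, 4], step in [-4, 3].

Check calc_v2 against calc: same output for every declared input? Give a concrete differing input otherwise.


Comparing the listings, the differences include: same computation, different form.
Spot check at base=1, step=1 — calc: count=1, then ((((base * base) - abs(0)) == (count * base)) || ((0 * 2) < min(count, count))) is true, then count=5, then returns 5. calc_v2: count=1, then (((count * base) == ((base * base) - abs(0))) || ((0 * 2) < min(count, count))) is true, then count=5, then returns 5. Both give 5.
Every one of the 48 inputs gives matching results.
verdict: equivalent


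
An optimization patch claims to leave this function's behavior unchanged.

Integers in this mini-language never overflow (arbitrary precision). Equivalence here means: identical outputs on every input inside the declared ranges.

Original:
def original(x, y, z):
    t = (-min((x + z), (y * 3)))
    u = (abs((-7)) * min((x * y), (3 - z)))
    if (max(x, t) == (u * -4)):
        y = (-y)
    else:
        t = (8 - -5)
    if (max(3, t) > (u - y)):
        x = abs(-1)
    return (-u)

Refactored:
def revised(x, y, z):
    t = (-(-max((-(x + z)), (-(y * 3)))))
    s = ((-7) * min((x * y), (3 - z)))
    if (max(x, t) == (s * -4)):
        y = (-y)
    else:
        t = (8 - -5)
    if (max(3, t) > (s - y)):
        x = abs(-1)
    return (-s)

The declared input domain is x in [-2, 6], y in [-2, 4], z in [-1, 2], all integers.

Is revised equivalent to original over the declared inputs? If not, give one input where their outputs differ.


Not equivalent: x=-2, y=-2, z=-1 separates them (-28 vs 28).
original: t := 6 | u := 28 | (max(x, t) == (u * -4)): false | t := 13 | (max(3, t) > (u - y)): false | result -28
revised: t := 6 | s := -28 | (max(x, t) == (s * -4)): false | t := 13 | (max(3, t) > (s - y)): true | x := 1 | result 28
verdict: not equivalent; witness: x=-2, y=-2, z=-1


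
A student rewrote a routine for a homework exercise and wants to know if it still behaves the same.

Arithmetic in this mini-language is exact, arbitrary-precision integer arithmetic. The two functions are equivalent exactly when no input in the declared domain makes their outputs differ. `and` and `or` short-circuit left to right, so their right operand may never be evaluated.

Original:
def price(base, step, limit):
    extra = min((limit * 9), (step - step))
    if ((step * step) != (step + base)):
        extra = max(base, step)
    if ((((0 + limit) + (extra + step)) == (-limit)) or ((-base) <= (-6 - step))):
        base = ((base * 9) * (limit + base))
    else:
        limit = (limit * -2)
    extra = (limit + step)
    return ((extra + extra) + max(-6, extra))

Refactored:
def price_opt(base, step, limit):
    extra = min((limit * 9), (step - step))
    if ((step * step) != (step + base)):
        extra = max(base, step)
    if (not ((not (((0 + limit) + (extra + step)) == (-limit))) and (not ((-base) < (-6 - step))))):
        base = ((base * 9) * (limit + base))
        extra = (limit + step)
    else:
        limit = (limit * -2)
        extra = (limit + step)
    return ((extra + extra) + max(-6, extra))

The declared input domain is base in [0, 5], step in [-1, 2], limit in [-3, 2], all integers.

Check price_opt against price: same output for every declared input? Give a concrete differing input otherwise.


Try base=5, step=-1, limit=-3.
price: extra = -27; ((step * step) != (step + base)) -> true; extra = 5; ((((0 + limit) + (extra + step)) == (-limit)) or ((-base) <= (-6 - step))) -> true; base = 90; extra = -4; return -12
price_opt: extra = -27; ((step * step) != (step + base)) -> true; extra = 5; (not ((not (((0 + limit) + (extra + step)) == (-limit))) and (not ((-base) < (-6 - step))))) -> false; limit = 6; extra = 5; return 15
-12 and 15 differ, so these are not the same function on this domain.
verdict: not equivalent; witness: base=5, step=-1, limit=-3
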